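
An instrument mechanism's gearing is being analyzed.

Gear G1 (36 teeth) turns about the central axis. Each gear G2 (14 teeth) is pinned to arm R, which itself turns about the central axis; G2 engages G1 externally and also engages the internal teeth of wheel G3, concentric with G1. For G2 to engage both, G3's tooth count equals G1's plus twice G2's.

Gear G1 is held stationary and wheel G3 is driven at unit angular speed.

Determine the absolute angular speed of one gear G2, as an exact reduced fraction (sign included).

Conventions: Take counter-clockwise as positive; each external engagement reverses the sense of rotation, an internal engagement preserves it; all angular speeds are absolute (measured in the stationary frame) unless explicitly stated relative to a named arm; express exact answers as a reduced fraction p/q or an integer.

16/7

topology: planetary set — G1 36T / G2 14T / G3 64T, arm = carrier (Willis)
ring teeth: 36 + 2·14 = 64
36(ω_sun−ω_arm) = −64(ω_ring−ω_arm),  ω_sun = 0, ω_ring = 1
36(0−ω_arm) = −64(1−ω_arm)  ⇒  100·ω_arm = 64  ⇒  ω_arm = 16/25
sun–planet mesh: 36·(0−16/25) = −14·(ω_p−ω_arm)  ⇒  ω_p−ω_arm = 288/175
ω_p = 16/25 + 288/175 = 16/7
exact speed ratio = 16/7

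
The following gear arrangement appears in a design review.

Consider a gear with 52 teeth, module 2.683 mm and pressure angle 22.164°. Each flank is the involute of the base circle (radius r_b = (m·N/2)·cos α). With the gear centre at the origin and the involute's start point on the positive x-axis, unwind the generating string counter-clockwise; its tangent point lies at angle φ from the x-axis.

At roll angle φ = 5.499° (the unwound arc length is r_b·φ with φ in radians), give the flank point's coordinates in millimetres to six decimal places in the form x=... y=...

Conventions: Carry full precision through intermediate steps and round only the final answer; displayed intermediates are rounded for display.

x=64.900285 y=0.019020

recognized (one wheel, involute flank): single-mesh tooth geometry, m = 2.683, N = 52
pitch radius r_p = m·N/2 = 2.683·52/2 = 69.758000
base radius r_b = r_p·cos α = 69.758000·cos 22.164° = 64.603428
roll angle φ = 5.499° = 0.09597566 rad
x = r_b·(cos φ + φ·sin φ) = 64.900285
y = r_b·(sin φ − φ·cos φ) = 0.019020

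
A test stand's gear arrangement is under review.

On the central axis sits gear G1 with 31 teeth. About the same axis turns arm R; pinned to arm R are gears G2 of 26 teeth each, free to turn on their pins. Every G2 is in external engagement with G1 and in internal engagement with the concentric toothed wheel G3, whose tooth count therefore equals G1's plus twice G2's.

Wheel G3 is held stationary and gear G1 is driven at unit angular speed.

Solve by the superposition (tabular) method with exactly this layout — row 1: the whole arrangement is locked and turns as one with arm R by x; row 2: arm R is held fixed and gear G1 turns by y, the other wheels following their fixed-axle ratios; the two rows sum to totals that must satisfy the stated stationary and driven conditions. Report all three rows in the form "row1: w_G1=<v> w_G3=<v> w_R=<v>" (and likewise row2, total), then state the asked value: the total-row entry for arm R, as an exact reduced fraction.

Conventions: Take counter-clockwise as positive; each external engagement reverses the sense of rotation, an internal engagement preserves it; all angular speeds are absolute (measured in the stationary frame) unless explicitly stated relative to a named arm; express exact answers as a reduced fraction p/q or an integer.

row1: w_G1=31/114 w_G3=31/114 w_R=31/114
row2: w_G1=83/114 w_G3=-31/114 w_R=0
total: w_G1=1 w_G3=0 w_R=31/114
asked value: 31/114

recognized (axles ride arm R): planetary set, 31/26/83 teeth
row 1: whole set turns with the arm by x
row 2 (arm held, sun turns y): ω_ring = −(31/83)·y, ω_arm = 0
boundary: total ω_ring = x − (31/83)·y = 0 and total ω_sun = x + y = 1  ⇒  y = 83/114, x = 31/114
row 2 ring = −(31/83)·83/114 = -31/114
totals (row 1 + row 2): sun 31/114 + 83/114 = 1, ring 31/114 + (-31/114) = 0, arm 31/114 + 0 = 31/114
asked cell (total, arm) = 31/114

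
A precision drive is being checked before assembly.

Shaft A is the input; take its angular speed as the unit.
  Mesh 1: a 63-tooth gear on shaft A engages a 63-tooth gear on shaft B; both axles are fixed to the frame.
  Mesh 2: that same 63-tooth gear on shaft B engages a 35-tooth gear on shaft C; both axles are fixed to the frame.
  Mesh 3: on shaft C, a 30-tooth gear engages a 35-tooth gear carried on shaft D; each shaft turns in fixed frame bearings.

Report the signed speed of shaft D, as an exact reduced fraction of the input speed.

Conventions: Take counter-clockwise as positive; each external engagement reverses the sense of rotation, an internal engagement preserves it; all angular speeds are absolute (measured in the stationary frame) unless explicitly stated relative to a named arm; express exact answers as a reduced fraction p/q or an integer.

3-mesh fixed-axis compound train (all bearings frame-fixed)
mesh 1 [63T→63T]: |ω|/ω_in = 1×63/63 = 1, sense flips to −
mesh 2 [63T→35T]: |ω|/ω_in = 1×63/35 = 9/5, sense flips to +
mesh 3 [30T→35T]: |ω|/ω_in = (9/5)×30/35 = 54/35, sense flips to −
signed output speed (× input speed) = -54/35

-54/35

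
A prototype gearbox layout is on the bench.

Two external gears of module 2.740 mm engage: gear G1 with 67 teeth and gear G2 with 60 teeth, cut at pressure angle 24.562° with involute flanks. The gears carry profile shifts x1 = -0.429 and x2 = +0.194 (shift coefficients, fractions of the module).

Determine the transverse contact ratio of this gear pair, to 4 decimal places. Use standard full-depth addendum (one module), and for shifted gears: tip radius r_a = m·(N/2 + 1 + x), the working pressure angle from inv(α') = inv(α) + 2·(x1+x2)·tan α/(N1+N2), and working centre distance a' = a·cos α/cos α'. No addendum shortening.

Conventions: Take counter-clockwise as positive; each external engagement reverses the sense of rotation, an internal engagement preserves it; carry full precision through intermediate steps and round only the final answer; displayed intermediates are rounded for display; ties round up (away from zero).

1.5912

recognized (one external pair, fixed centres): single-mesh tooth geometry, m = 2.740, N1 = 67, N2 = 60
base radii: r_b1 = 83.484106, r_b2 = 74.761886
tip radii: r_a1 = 93.354540, r_a2 = 85.471560
inv(α') = inv(24.562°) + 2·(-0.429+0.194)·tan α/(67+60) = 0.02665459  ⇒  α' = 24.08777°
a' = a·cos α / cos α' = 173.9900·cos 24.562°/cos 24.08777° = 173.340234
action lengths: √(r_a1²−r_b1²) = 41.778872, √(r_a2²−r_b2²) = 41.425209
base pitch p_b = π·m·cos α = 7.829046
CR = (41.778872 + 41.425209 − 173.340234·sin 24.08777°)/7.829046 = 1.591222
contact ratio ≈ 1.5912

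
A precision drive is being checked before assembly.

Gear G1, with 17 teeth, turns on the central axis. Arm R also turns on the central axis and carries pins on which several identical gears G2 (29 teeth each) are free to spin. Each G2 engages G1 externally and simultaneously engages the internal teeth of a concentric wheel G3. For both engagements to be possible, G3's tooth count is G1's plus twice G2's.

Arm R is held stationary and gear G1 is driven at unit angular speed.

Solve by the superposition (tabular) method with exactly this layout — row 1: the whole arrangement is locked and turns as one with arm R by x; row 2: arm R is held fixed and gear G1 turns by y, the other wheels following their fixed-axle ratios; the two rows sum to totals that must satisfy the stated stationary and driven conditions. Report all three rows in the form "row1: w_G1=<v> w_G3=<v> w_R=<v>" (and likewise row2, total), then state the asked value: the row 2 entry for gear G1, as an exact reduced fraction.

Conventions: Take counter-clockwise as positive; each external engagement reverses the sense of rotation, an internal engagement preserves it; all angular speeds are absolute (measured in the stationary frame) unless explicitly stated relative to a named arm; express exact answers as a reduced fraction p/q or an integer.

class = planetary set [G3 = 17+2·29 = 75; Willis about the carrier]
row 1 (train locked, turned with arm): all members turn x
row 2: sun turns y, ring = −(17/75)·y, arm 0
boundary: total ω_arm = x = 0 and total ω_sun = x + y = 1  ⇒  y = 1, x = 0
row 2 ring = −(17/75)·1 = -17/75
totals (row 1 + row 2): sun 0 + 1 = 1, ring 0 + (-17/75) = -17/75, arm 0 + 0 = 0
asked cell (row2, sun) = 1

row1: w_G1=0 w_G3=0 w_R=0
row2: w_G1=1 w_G3=-17/75 w_R=0
total: w_G1=1 w_G3=-17/75 w_R=0
asked value: 1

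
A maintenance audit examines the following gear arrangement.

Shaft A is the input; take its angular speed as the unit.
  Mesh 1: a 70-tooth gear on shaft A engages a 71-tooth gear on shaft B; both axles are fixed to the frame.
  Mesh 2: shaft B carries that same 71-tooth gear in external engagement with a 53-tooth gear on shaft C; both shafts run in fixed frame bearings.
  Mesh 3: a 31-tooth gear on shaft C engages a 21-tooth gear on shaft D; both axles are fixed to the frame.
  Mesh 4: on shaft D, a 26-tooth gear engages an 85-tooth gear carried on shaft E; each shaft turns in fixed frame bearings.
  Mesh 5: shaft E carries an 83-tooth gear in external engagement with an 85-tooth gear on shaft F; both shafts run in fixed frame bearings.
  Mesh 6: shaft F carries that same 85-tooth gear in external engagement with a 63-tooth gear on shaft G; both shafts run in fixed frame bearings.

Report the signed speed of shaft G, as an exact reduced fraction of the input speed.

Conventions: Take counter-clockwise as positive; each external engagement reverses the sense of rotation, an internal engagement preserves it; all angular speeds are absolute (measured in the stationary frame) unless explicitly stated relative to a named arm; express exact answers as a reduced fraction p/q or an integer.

133796/170289

6-mesh fixed-axis compound train (all bearings frame-fixed)
mesh 1 [70T→71T]: |ω|/ω_in = 1×70/71 = 70/71, sense flips to −
mesh 2 [71T→53T]: |ω|/ω_in = (70/71)×71/53 = 70/53, sense flips to +
mesh 3 [31T→21T]: |ω|/ω_in = (70/53)×31/21 = 310/159, sense flips to −
mesh 4 [26T→85T]: |ω|/ω_in = (310/159)×26/85 = 1612/2703, sense flips to +
mesh 5 [83T→85T]: |ω|/ω_in = (1612/2703)×83/85 = 133796/229755, sense flips to −
mesh 6 [85T→63T]: |ω|/ω_in = (133796/229755)×85/63 = 133796/170289, sense flips to +
signed output speed (× input speed) = 133796/170289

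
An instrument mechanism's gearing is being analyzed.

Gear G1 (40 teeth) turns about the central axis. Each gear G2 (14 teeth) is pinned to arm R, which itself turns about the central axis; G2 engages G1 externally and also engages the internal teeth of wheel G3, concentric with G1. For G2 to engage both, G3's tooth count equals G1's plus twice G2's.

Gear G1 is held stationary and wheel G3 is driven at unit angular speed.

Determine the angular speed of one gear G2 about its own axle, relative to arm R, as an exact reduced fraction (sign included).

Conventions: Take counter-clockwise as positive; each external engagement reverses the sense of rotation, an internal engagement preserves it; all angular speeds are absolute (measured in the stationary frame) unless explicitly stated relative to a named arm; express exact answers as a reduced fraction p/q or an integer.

recognized (axles ride arm R): planetary set, 40/14/68 teeth
ring teeth: 40 + 2·14 = 68
40(ω_sun−ω_arm) = −68(ω_ring−ω_arm),  ω_sun = 0, ω_ring = 1
40(0−ω_arm) = −68(1−ω_arm)  ⇒  108·ω_arm = 68  ⇒  ω_arm = 17/27
sun–planet mesh: 40·(0−17/27) = −14·(ω_p−ω_arm)  ⇒  ω_p−ω_arm = 340/189
exact speed ratio = 340/189

340/189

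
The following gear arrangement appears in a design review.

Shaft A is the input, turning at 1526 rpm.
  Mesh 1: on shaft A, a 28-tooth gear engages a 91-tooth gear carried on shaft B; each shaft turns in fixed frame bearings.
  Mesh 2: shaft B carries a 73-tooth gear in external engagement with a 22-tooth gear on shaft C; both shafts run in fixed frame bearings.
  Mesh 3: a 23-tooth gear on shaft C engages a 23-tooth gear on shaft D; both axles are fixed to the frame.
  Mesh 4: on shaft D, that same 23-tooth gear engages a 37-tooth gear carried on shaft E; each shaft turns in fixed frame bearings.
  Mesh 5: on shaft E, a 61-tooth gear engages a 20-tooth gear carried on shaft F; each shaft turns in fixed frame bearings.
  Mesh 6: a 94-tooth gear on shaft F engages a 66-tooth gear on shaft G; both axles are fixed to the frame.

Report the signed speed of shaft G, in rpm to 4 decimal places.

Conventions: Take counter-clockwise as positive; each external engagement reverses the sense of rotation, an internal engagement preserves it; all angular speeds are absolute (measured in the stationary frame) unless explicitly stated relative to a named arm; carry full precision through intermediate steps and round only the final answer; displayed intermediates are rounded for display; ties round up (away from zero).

class = fixed-axis compound train [6 meshes; 6 ratios multiply, 6 sense flips]
mesh 1 [28T→91T]: ω = 1526.0000×28/91 = 469.5385 rpm, sense flips to −
mesh 2 [73T→22T]: ω = 469.5385×73/22 = 1558.0140 rpm, sense flips to +
mesh 3 [23T→23T]: ω = 1558.0140×23/23 = 1558.0140 rpm, sense flips to −
mesh 4 [23T→37T]: ω = 1558.0140×23/37 = 968.4952 rpm, sense flips to +
mesh 5 [61T→20T]: ω = 968.4952×61/20 = 2953.9103 rpm, sense flips to −
mesh 6 [94T→66T]: ω = 2953.9103×94/66 = 4207.0844 rpm, sense flips to +
signed output speed = +4207.0844 rpm

+4207.0844 rpm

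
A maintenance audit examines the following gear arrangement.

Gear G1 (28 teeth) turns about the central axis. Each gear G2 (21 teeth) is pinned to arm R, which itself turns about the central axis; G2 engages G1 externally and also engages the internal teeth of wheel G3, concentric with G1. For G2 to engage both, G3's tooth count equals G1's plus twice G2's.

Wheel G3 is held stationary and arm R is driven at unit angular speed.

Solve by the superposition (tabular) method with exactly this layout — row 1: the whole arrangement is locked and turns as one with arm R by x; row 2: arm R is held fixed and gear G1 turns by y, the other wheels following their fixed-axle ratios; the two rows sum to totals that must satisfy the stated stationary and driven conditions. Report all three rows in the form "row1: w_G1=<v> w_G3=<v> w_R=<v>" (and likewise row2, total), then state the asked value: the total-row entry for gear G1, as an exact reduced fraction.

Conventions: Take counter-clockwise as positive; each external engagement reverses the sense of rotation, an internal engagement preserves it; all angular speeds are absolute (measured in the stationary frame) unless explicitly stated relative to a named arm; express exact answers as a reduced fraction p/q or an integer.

row1: w_G1=1 w_G3=1 w_R=1
row2: w_G1=5/2 w_G3=-1 w_R=0
total: w_G1=7/2 w_G3=0 w_R=1
asked value: 7/2

planetary set (28T centre, 21T on arm, 70T internal) — Willis relation
superposition row 1 [locked train]: every member turns x
row 2 — arm fixed, fixed-axis ratios: sun y, ring −(28/70)·y, arm 0
boundary: total ω_ring = x − (28/70)·y = 0 and total ω_arm = x = 1  ⇒  y = 5/2, x = 1
row 2 ring = −(28/70)·5/2 = -1
totals (row 1 + row 2): sun 1 + 5/2 = 7/2, ring 1 + (-1) = 0, arm 1 + 0 = 1
asked cell (total, sun) = 7/2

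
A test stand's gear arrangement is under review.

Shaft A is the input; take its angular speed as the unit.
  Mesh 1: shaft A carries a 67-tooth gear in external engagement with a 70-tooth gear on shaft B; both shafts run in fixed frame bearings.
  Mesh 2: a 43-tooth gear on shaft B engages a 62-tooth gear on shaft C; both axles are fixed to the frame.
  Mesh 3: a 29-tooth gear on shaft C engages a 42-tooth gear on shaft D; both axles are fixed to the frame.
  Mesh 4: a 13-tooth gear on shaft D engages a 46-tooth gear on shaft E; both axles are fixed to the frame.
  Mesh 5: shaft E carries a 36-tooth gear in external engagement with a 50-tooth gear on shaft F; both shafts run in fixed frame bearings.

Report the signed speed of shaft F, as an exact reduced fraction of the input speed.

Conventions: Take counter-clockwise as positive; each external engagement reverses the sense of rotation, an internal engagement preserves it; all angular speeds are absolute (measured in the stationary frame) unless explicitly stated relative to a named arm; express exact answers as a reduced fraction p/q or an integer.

5-mesh fixed-axis compound train (all bearings frame-fixed)
mesh 1 [67T→70T]: |ω|/ω_in = 1×67/70 = 67/70, sense flips to −
mesh 2 [43T→62T]: |ω|/ω_in = (67/70)×43/62 = 2881/4340, sense flips to +
mesh 3 [29T→42T]: |ω|/ω_in = (2881/4340)×29/42 = 83549/182280, sense flips to −
mesh 4 [13T→46T]: |ω|/ω_in = (83549/182280)×13/46 = 1086137/8384880, sense flips to +
mesh 5 [36T→50T]: |ω|/ω_in = (1086137/8384880)×36/50 = 3258411/34937000, sense flips to −
signed output speed (× input speed) = -3258411/34937000

-3258411/34937000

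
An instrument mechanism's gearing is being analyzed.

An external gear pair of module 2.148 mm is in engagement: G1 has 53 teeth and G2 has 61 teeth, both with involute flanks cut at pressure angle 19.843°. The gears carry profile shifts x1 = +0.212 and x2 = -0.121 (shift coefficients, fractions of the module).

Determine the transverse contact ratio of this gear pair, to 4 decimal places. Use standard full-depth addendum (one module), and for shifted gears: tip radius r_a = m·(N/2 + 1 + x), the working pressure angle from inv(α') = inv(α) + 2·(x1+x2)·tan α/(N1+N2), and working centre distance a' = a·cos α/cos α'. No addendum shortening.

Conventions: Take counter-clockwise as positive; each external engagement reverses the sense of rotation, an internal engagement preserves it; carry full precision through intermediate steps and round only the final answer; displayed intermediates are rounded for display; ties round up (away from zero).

1.7620

single-mesh involute tooth geometry (53T engaging 61T at module 2.148)
base radii: r_b1 = 53.542329, r_b2 = 61.624190
tip radii: r_a1 = 59.525376, r_a2 = 67.402092
inv(α') = inv(19.843°) + 2·(+0.212-0.121)·tan α/(53+61) = 0.01512059  ⇒  α' = 20.09304°
a' = a·cos α / cos α' = 122.4360·cos 19.843°/cos 20.09304° = 122.630291
action lengths: √(r_a1²−r_b1²) = 26.009409, √(r_a2²−r_b2²) = 27.303867
base pitch p_b = π·m·cos α = 6.347479
CR = (26.009409 + 27.303867 − 122.630291·sin 20.09304°)/6.347479 = 1.761987
contact ratio ≈ 1.7620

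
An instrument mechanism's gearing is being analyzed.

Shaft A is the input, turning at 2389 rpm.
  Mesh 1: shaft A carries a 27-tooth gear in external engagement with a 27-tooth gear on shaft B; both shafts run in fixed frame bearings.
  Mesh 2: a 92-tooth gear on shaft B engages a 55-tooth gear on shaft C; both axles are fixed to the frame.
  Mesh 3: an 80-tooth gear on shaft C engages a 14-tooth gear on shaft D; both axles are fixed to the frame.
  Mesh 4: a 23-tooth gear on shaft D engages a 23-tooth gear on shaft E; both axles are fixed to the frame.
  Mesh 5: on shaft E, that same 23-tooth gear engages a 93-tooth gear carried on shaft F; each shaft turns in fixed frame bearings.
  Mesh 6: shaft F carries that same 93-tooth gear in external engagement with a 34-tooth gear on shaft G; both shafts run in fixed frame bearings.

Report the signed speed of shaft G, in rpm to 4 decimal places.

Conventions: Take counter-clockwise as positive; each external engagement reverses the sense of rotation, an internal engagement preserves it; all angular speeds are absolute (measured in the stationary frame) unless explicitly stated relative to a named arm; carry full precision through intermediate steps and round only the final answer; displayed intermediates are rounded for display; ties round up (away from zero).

+15447.2850 rpm

class = fixed-axis compound train [6 meshes; 6 ratios multiply, 6 sense flips]
mesh 1 [27T→27T]: ω = 2389.0000×27/27 = 2389.0000 rpm, sense flips to −
mesh 2 [92T→55T]: ω = 2389.0000×92/55 = 3996.1455 rpm, sense flips to +
mesh 3 [80T→14T]: ω = 3996.1455×80/14 = 22835.1169 rpm, sense flips to −
mesh 4 [23T→23T]: ω = 22835.1169×23/23 = 22835.1169 rpm, sense flips to +
mesh 5 [23T→93T]: ω = 22835.1169×23/93 = 5647.3945 rpm, sense flips to −
mesh 6 [93T→34T]: ω = 5647.3945×93/34 = 15447.2850 rpm, sense flips to +
signed output speed = +15447.2850 rpm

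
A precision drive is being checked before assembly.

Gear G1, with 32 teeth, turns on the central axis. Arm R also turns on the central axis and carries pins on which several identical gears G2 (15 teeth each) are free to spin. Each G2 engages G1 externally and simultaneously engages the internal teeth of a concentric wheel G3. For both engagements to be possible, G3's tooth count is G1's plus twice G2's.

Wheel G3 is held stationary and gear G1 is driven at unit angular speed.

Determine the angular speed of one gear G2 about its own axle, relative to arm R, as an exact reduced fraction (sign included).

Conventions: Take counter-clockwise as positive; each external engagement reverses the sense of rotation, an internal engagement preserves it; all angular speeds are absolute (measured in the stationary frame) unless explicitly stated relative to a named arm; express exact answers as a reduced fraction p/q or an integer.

-992/705

class = planetary set [G3 = 32+2·15 = 62; Willis about the carrier]
ring teeth: 32 + 2·15 = 62
32(ω_sun−ω_arm) = −62(ω_ring−ω_arm),  ω_ring = 0, ω_sun = 1
32(1−ω_arm) = −62(0−ω_arm)  ⇒  94·ω_arm = 32  ⇒  ω_arm = 16/47
sun–planet mesh: 32·(1−16/47) = −15·(ω_p−ω_arm)  ⇒  ω_p−ω_arm = -992/705
exact speed ratio = -992/705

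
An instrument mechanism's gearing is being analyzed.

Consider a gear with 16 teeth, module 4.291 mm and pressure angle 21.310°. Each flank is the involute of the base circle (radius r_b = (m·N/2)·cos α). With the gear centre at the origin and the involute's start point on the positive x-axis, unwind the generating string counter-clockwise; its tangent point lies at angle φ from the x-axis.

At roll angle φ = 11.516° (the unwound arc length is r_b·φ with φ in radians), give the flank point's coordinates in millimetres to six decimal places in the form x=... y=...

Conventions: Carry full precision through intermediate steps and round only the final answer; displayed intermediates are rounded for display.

single-mesh involute tooth geometry (16T wheel at module 4.291)
pitch radius r_p = m·N/2 = 4.291·16/2 = 34.328000
base radius r_b = r_p·cos α = 34.328000·cos 21.310° = 31.980920
roll angle φ = 11.516° = 0.20099212 rad
x = r_b·(cos φ + φ·sin φ) = 32.620390
y = r_b·(sin φ − φ·cos φ) = 0.086209

x=32.620390 y=0.086209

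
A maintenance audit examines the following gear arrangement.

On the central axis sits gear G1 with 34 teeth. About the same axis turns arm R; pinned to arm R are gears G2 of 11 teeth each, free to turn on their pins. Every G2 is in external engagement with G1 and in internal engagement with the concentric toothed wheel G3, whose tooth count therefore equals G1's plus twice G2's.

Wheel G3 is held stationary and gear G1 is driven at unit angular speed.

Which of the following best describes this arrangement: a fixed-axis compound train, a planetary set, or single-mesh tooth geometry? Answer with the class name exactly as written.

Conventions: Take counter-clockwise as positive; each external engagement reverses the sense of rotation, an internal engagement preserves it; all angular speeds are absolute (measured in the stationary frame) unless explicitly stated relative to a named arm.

recognized (axles ride arm R): planetary set, 34/11/56 teeth
classification: planetary set

planetary set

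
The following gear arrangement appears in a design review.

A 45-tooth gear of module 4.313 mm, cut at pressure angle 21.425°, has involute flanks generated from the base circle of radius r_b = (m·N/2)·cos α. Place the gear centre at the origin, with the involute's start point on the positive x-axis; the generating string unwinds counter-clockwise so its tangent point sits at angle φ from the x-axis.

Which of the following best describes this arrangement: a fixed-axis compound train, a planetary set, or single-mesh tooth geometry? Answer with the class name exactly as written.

single-mesh tooth geometry

single-mesh involute tooth geometry (45T wheel at module 4.313)
classification: single-mesh tooth geometry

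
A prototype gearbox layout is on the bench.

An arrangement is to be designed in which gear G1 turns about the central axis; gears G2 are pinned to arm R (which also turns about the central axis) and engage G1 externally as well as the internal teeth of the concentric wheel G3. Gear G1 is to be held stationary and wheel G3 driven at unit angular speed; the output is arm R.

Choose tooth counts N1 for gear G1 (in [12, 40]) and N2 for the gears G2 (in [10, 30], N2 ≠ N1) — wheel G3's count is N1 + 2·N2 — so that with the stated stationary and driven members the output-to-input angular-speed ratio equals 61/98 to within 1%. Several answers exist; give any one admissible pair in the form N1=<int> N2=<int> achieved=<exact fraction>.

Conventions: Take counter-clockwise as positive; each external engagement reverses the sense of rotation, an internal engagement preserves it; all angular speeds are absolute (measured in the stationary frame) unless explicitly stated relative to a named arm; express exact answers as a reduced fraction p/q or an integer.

design class (target 61/98): planetary set
Willis with ω_sun = 0: ω_arm/ω_ring = N3/(N1+N3); set equal to 61/98  ⇒  N3/N1 = (61/98)/(1 − 61/98) = 61/37
N3 = N1 + 2·N2  ⇒  N2/N1 = (N3/N1 − 1)/2 = (61/37 − 1)/2 = 12/37
smallest multiple with N1 ≥ 12 and N2 ≥ 10: k = 1  ⇒  N1 = 1·37 = 37, N2 = 1·12 = 12 (N1 ≤ 40, N2 ≤ 30, N2 ≠ N1 ✓), N3 = 37 + 2·12 = 61
check: N3/(N1+N3) with N1 = 37, N3 = 61 gives 61/98; |achieved − target| = 0 ≤ 61/9800 ✓

N1=37 N2=12 achieved=61/98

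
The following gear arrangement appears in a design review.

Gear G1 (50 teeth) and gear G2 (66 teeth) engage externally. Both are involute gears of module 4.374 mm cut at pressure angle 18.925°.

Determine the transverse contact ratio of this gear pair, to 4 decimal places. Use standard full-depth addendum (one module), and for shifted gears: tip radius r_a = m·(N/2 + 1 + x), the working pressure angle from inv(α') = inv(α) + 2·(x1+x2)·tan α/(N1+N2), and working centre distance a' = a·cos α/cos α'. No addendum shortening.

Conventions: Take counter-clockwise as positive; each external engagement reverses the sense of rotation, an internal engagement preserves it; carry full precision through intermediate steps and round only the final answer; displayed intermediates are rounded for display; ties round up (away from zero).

topology: single-mesh involute geometry — m = 4.374, 50T/66T pair
base radii: r_b1 = 103.438969, r_b2 = 136.539439
tip radii: r_a1 = 113.724000, r_a2 = 148.716000
no profile shift: α' = α, a' = a
action lengths: √(r_a1²−r_b1²) = 47.260214, √(r_a2²−r_b2²) = 58.935814
base pitch p_b = π·m·cos α = 12.998524
CR = (47.260214 + 58.935814 − 253.692000·sin 18.92500°)/12.998524 = 1.839905
contact ratio ≈ 1.8399

1.8399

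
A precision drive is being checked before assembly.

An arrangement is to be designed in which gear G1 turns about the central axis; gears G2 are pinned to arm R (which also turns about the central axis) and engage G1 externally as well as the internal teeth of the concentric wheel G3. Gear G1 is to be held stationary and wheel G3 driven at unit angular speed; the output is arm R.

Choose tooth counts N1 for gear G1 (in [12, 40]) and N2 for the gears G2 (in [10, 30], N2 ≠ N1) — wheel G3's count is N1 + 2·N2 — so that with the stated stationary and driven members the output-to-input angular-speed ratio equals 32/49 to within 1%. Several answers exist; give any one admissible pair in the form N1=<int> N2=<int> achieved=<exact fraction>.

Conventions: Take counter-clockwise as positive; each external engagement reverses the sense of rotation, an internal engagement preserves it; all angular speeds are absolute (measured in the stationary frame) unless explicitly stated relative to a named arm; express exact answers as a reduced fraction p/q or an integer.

N1=34 N2=15 achieved=32/49

planetary set to be sized for 32/49 (Willis relation)
Willis with ω_sun = 0: ω_arm/ω_ring = N3/(N1+N3); set equal to 32/49  ⇒  N3/N1 = (32/49)/(1 − 32/49) = 32/17
N3 = N1 + 2·N2  ⇒  N2/N1 = (N3/N1 − 1)/2 = (32/17 − 1)/2 = 15/34
smallest multiple with N1 ≥ 12 and N2 ≥ 10: k = 1  ⇒  N1 = 1·34 = 34, N2 = 1·15 = 15 (N1 ≤ 40, N2 ≤ 30, N2 ≠ N1 ✓), N3 = 34 + 2·15 = 64
check: N3/(N1+N3) with N1 = 34, N3 = 64 gives 32/49; |achieved − target| = 0 ≤ 8/1225 ✓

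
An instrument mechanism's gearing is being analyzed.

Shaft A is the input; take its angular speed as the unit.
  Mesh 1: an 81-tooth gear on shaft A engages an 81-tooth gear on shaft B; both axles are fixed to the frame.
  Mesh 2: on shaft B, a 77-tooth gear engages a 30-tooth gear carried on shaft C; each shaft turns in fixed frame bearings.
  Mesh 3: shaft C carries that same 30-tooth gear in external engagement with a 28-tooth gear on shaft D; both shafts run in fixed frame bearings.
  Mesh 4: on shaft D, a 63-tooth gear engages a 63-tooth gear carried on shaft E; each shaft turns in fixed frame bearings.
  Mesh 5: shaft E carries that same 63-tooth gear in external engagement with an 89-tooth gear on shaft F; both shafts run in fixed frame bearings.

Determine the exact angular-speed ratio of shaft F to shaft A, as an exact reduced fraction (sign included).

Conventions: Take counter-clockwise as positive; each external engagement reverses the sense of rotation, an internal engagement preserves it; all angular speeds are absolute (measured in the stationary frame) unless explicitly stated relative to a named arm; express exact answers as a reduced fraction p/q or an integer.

class = fixed-axis compound train [5 meshes; 5 ratios multiply, 5 sense flips]
mesh 1 [81T→81T]: running ratio 1, sense −
mesh 2 [77T→30T]: running ratio 77/30, sense +
mesh 3 [30T→28T]: running ratio 11/4, sense −
mesh 4 [63T→63T]: running ratio 11/4, sense +
mesh 5 [63T→89T]: running ratio 693/356, sense −
ω_out/ω_in = -693/356

-693/356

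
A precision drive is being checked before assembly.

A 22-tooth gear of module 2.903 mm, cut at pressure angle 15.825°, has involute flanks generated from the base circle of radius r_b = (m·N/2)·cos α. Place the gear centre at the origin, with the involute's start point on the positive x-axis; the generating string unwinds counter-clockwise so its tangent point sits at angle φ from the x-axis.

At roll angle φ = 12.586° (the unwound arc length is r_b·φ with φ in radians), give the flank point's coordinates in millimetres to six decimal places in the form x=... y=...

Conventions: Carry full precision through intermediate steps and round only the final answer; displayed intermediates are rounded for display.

x=31.455034 y=0.108028

topology: single-mesh involute geometry — m = 2.903, N = 22
pitch radius r_p = m·N/2 = 2.903·22/2 = 31.933000
base radius r_b = r_p·cos α = 31.933000·cos 15.825° = 30.722710
roll angle φ = 12.586° = 0.21966714 rad
x = r_b·(cos φ + φ·sin φ) = 31.455034
y = r_b·(sin φ − φ·cos φ) = 0.108028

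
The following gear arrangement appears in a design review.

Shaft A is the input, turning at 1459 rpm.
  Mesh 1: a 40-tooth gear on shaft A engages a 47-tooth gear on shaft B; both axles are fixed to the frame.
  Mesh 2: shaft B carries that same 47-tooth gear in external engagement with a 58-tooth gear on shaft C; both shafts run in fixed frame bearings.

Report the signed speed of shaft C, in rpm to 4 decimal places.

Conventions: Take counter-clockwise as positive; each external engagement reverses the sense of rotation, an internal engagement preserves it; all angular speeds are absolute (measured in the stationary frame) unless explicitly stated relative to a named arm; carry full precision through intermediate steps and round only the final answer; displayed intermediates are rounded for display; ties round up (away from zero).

+1006.2069 rpm

2-mesh fixed-axis compound train (all bearings frame-fixed)
mesh 1 [40T→47T]: ω = 1459.0000×40/47 = 1241.7021 rpm, sense flips to −
mesh 2 [47T→58T]: ω = 1241.7021×47/58 = 1006.2069 rpm, sense flips to +
signed output speed = +1006.2069 rpm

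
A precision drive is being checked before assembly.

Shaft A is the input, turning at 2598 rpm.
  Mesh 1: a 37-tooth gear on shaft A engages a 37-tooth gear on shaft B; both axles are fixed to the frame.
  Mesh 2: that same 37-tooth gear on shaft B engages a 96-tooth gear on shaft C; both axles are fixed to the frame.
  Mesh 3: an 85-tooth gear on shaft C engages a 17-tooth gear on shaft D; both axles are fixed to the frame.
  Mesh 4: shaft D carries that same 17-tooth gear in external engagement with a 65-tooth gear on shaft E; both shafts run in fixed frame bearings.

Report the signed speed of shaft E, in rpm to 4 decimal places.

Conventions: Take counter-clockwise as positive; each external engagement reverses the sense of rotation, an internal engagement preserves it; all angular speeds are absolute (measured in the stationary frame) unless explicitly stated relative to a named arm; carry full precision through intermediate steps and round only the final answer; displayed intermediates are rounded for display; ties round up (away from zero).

+1309.4087 rpm

4-mesh fixed-axis compound train (all bearings frame-fixed)
mesh 1 [37T→37T]: ω = 2598.0000×37/37 = 2598.0000 rpm, sense flips to −
mesh 2 [37T→96T]: ω = 2598.0000×37/96 = 1001.3125 rpm, sense flips to +
mesh 3 [85T→17T]: ω = 1001.3125×85/17 = 5006.5625 rpm, sense flips to −
mesh 4 [17T→65T]: ω = 5006.5625×17/65 = 1309.4087 rpm, sense flips to +
signed output speed = +1309.4087 rpm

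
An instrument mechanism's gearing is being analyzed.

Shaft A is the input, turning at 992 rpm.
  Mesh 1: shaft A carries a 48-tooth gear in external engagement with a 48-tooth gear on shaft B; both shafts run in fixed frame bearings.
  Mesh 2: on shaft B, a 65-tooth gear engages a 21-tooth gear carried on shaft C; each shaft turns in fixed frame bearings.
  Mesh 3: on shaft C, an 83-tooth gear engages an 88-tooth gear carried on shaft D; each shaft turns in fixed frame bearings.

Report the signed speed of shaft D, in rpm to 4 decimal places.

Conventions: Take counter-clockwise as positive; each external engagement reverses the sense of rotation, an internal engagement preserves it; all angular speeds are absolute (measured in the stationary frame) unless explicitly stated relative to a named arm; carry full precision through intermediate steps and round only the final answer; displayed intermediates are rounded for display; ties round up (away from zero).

-2896.0173 rpm

recognized (4 fixed axles, 3 meshes): fixed-axis compound train
mesh 1 [48T→48T]: ω = 992.0000×48/48 = 992.0000 rpm, sense flips to −
mesh 2 [65T→21T]: ω = 992.0000×65/21 = 3070.4762 rpm, sense flips to +
mesh 3 [83T→88T]: ω = 3070.4762×83/88 = 2896.0173 rpm, sense flips to −
signed output speed = -2896.0173 rpm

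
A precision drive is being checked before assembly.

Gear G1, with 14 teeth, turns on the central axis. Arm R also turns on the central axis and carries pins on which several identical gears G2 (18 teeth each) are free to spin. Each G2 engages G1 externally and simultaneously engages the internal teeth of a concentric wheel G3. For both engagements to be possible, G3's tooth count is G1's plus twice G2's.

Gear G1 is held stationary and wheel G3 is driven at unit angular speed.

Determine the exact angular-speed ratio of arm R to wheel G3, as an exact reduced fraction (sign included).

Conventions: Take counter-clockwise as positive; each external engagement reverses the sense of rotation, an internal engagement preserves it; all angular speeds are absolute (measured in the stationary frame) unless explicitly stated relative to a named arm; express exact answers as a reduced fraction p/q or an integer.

planetary set (14T centre, 18T on arm, 50T internal) — Willis relation
ring teeth: 14 + 2·18 = 50
14(ω_sun−ω_arm) = −50(ω_ring−ω_arm),  ω_sun = 0, ω_ring = 1
14(0−ω_arm) = −50(1−ω_arm)  ⇒  64·ω_arm = 50  ⇒  ω_arm = 25/32
ω_out/ω_in = 25/32

25/32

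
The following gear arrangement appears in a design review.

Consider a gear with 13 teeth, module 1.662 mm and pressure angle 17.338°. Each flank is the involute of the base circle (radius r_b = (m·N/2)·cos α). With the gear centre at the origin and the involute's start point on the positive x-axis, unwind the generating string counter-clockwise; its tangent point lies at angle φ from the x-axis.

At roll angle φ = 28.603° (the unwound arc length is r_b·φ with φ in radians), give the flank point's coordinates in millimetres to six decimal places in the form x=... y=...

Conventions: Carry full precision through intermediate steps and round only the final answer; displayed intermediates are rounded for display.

x=11.518172 y=0.417093

recognized (one wheel, involute flank): single-mesh tooth geometry, m = 1.662, N = 13
pitch radius r_p = m·N/2 = 1.662·13/2 = 10.803000
base radius r_b = r_p·cos α = 10.803000·cos 17.338° = 10.312148
roll angle φ = 28.603° = 0.49921653 rad
x = r_b·(cos φ + φ·sin φ) = 11.518172
y = r_b·(sin φ − φ·cos φ) = 0.417093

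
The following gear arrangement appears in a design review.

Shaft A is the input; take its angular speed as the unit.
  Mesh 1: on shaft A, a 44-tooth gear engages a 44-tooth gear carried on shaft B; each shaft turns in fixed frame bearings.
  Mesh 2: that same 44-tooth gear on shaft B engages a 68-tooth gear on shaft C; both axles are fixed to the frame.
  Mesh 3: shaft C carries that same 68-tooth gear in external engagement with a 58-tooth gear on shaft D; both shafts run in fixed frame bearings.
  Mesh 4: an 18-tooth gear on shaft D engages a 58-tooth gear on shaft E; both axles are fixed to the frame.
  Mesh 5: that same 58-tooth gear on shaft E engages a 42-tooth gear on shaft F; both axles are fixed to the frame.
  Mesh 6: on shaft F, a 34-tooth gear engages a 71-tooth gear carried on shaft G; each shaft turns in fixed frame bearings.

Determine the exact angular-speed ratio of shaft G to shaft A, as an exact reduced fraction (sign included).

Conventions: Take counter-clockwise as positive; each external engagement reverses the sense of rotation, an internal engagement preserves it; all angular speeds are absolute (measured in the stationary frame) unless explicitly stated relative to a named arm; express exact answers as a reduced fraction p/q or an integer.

class = fixed-axis compound train [6 meshes; 6 ratios multiply, 6 sense flips]
mesh 1 [44T→44T]: running ratio 1, sense −
mesh 2 [44T→68T]: running ratio 11/17, sense +
mesh 3 [68T→58T]: running ratio 22/29, sense −
mesh 4 [18T→58T]: running ratio 198/841, sense +
mesh 5 [58T→42T]: running ratio 66/203, sense −
mesh 6 [34T→71T]: running ratio 2244/14413, sense +
ω_out/ω_in = 2244/14413

2244/14413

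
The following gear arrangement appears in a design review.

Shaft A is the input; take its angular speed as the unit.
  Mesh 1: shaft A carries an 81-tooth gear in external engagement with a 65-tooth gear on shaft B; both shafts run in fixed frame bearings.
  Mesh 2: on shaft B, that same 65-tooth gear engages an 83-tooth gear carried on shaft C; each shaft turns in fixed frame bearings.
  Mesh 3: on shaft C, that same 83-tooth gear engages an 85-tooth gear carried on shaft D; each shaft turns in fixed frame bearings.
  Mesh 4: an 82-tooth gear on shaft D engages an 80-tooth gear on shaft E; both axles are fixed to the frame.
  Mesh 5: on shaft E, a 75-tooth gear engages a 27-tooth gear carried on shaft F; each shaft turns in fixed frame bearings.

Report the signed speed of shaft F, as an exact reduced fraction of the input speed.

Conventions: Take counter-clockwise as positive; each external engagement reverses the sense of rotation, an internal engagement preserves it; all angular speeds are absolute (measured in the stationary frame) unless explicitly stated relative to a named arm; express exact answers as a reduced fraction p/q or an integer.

-369/136

5-mesh fixed-axis compound train (all bearings frame-fixed)
mesh 1 [81T→65T]: |ω|/ω_in = 1×81/65 = 81/65, sense flips to −
mesh 2 [65T→83T]: |ω|/ω_in = (81/65)×65/83 = 81/83, sense flips to +
mesh 3 [83T→85T]: |ω|/ω_in = (81/83)×83/85 = 81/85, sense flips to −
mesh 4 [82T→80T]: |ω|/ω_in = (81/85)×82/80 = 3321/3400, sense flips to +
mesh 5 [75T→27T]: |ω|/ω_in = (3321/3400)×75/27 = 369/136, sense flips to −
signed output speed (× input speed) = -369/136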